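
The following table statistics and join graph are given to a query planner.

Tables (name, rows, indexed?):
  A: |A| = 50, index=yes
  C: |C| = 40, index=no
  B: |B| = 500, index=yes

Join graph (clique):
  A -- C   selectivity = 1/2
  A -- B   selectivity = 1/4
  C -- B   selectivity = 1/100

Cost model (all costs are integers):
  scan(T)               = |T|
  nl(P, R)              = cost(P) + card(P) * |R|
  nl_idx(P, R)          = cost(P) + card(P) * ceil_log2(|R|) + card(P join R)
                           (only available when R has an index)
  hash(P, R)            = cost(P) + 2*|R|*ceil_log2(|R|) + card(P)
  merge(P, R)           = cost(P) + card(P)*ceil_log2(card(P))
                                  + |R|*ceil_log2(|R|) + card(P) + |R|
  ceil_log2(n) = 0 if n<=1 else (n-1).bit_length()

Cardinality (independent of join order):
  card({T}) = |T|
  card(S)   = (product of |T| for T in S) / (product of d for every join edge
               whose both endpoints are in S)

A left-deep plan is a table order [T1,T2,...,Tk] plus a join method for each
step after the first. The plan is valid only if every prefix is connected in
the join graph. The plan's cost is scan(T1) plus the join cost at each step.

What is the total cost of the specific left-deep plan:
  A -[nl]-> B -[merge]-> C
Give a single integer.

step 1: scan A: cost=50, card=50
step 2: join B via nl
    card(P join B) = 50*500/(4) = 6250
    cost = 50 + 50*500 = 25050
step 3: join C via merge
    card(P join C) = 6250*40/(2*100) = 1250
    cost = 25050 + 6250*13 + 40*6 + 6250 + 40 = 112830

112830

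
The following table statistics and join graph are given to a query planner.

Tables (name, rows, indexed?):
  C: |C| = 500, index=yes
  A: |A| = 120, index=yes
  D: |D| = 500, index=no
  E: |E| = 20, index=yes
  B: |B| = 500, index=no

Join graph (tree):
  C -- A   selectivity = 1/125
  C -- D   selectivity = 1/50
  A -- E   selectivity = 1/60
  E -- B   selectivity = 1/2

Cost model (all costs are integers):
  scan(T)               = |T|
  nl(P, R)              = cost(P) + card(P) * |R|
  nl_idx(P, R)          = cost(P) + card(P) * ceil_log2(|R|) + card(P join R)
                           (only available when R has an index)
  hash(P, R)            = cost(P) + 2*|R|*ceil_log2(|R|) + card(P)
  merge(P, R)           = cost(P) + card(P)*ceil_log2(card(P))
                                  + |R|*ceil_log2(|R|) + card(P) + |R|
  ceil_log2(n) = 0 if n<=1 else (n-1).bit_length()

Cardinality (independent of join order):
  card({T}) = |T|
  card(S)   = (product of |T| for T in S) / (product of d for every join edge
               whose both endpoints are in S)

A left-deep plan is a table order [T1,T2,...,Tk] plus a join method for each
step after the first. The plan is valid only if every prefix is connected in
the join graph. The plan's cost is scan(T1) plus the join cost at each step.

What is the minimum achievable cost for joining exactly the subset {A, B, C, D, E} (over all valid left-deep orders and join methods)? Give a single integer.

17760

Selinger DP over subsets of {A,B,C,D,E}:
  {C}: scan cost=500, card=500
  {A}: scan cost=120, card=120
  {D}: scan cost=500, card=500
  {E}: scan cost=20, card=20
  {B}: scan cost=500, card=500
  {AC}: card=480; try (C,nl_idx)→1680, (A,hash)→2680, (A,nl_idx)→4480, (C,merge)→6080, (A,merge)→6460, (C,hash)→9240 …(+2); best=1680 via (C,nl_idx)
  {CD}: card=5000; try (D,hash)→10000, (C,hash)→10000, (C,nl_idx)→10000, (D,merge)→10500, (C,merge)→10500, (D,nl)→250500 …(+1); best=10000 via (D,hash)
  {AE}: card=40; try (A,nl_idx)→200, (E,hash)→440, (E,nl_idx)→760, (A,merge)→1100, (E,merge)→1200, (A,hash)→1720 …(+2); best=200 via (A,nl_idx)
  {BE}: card=5000; try (E,hash)→1200, (B,merge)→5140, (E,merge)→5620, (E,nl_idx)→8000, (B,hash)→9040, (B,nl)→10020 …(+1); best=1200 via (E,hash)
  {ACD}: card=4800; try (D,hash)→11160, (D,merge)→11480, (A,hash)→16680, (A,nl_idx)→49800, (A,merge)→80960, (D,nl)→241680 …(+1); best=11160 via (D,hash)
  {ACE}: card=160; try (C,nl_idx)→720, (E,hash)→2360, (E,nl_idx)→4240, (C,merge)→5480, (E,merge)→6600, (C,hash)→9240 …(+2); best=720 via (C,nl_idx)
  {ABE}: card=10000; try (B,merge)→5480, (A,hash)→7880, (B,hash)→9240, (B,nl)→20200, (A,nl_idx)→46200, (A,merge)→72160 …(+1); best=5480 via (B,merge)
  {ACDE}: card=1600; try (D,merge)→7160, (D,hash)→9880, (E,hash)→16160, (E,nl_idx)→36760, (E,merge)→78480, (D,nl)→80720 …(+1); best=7160 via (D,merge)
  {ABCE}: card=40000; try (B,merge)→7160, (B,hash)→9880, (C,hash)→24480, (B,nl)→80720, (C,nl_idx)→135480, (C,merge)→160480 …(+1); best=7160 via (B,merge)
  {ABCDE}: card=400000; try (B,hash)→17760, (B,merge)→31360, (D,hash)→56160, (D,merge)→692160, (B,nl)→807160, (D,nl)→20007160; best=17760 via (B,hash)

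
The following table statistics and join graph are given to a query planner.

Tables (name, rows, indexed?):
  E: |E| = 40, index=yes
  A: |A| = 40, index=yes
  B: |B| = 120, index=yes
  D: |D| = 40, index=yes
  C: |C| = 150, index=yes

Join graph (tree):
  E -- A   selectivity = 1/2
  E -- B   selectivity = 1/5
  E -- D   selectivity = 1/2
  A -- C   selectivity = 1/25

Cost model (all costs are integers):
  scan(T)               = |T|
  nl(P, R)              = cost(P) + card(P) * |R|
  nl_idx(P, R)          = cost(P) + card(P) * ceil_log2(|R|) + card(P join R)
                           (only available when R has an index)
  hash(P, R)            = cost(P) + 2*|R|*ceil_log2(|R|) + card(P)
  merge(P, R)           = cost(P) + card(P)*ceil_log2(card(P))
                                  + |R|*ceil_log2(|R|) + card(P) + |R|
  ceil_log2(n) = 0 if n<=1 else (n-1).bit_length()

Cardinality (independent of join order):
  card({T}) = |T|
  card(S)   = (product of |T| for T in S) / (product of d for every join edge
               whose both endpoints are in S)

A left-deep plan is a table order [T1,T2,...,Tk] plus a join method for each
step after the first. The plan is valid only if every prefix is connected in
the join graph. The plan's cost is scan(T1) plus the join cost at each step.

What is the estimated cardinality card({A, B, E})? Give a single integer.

Tables in S: A(40), B(120), E(40)
Edges inside S: E-A(d=2), E-B(d=5)
numerator = 40 * 120 * 40 = 192000
denominator = 2 * 5 = 10
card(S) = 192000 / 10 = 19200

19200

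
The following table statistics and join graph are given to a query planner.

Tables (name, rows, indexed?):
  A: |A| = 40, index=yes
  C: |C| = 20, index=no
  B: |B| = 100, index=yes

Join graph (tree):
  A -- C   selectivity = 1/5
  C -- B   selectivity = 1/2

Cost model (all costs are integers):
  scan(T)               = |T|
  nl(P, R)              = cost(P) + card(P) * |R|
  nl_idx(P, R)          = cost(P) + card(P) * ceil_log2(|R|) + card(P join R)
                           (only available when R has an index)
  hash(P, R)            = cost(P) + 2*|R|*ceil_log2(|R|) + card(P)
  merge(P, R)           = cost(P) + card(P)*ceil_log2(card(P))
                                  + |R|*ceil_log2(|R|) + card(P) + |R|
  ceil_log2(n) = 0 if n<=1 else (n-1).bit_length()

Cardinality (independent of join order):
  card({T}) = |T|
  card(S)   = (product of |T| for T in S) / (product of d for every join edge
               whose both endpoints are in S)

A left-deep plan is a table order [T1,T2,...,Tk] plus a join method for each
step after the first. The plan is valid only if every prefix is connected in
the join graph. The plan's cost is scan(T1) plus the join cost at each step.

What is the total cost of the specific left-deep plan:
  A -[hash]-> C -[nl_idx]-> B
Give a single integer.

9400

step 1: scan A: cost=40, card=40
step 2: join C via hash
    card(P join C) = 40*20/(5) = 160
    cost = 40 + 2*20*5 + 40 = 280
step 3: join B via nl_idx
    card(P join B) = 160*100/(2) = 8000
    cost = 280 + 160*7 + 8000 = 9400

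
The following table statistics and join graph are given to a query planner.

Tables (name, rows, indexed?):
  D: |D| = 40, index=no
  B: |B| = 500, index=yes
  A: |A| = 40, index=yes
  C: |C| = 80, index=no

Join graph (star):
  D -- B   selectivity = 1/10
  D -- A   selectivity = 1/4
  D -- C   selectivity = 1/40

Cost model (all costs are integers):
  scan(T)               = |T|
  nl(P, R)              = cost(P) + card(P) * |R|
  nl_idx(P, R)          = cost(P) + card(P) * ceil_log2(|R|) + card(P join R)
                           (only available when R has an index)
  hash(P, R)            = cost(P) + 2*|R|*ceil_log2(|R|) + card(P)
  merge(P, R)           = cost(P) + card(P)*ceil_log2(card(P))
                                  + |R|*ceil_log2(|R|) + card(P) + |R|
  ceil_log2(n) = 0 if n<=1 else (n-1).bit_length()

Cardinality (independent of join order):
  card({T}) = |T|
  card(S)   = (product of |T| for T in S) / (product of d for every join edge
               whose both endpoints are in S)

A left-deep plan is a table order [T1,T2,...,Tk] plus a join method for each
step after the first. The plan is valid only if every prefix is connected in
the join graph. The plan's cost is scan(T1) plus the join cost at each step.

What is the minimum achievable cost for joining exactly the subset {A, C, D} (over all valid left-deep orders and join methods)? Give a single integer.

1200

Selinger DP over subsets of {A,C,D}:
  {D}: scan cost=40, card=40
  {A}: scan cost=40, card=40
  {C}: scan cost=80, card=80
  {AD}: card=400; try (D,hash)→560, (A,hash)→560, (D,merge)→600, (A,merge)→600, (A,nl_idx)→680, (D,nl)→1640 …(+1); best=560 via (D,hash)
  {CD}: card=80; try (D,hash)→640, (C,merge)→960, (D,merge)→1000, (C,hash)→1200, (C,nl)→3240, (D,nl)→3280; best=640 via (D,hash)
  {ACD}: card=800; try (A,hash)→1200, (A,merge)→1560, (A,nl_idx)→1920, (C,hash)→2080, (A,nl)→3840, (C,merge)→5200 …(+1); best=1200 via (A,hash)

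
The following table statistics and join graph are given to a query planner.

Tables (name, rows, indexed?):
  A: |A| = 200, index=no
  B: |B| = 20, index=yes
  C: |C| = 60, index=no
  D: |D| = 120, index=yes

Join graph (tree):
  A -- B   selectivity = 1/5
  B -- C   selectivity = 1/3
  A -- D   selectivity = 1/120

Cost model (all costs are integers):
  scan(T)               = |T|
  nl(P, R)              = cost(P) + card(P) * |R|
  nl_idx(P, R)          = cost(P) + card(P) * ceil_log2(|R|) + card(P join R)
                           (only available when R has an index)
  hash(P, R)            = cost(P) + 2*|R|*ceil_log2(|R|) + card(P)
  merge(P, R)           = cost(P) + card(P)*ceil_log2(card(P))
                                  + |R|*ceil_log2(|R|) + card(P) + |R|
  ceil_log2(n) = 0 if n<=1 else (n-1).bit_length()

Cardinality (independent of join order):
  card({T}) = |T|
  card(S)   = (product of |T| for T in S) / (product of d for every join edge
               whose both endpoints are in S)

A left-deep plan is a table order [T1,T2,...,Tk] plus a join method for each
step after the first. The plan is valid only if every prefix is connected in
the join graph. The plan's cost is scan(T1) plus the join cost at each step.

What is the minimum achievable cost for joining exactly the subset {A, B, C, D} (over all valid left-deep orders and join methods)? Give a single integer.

Selinger DP over subsets of {A,B,C,D}:
  {A}: scan cost=200, card=200
  {B}: scan cost=20, card=20
  {C}: scan cost=60, card=60
  {D}: scan cost=120, card=120
  {AB}: card=800; try (B,hash)→600, (A,merge)→1940, (B,nl_idx)→2000, (B,merge)→2120, (A,hash)→3240, (A,nl)→4020 …(+1); best=600 via (B,hash)
  {AD}: card=200; try (D,nl_idx)→1800, (D,hash)→2080, (A,merge)→2880, (D,merge)→2960, (A,hash)→3440, (A,nl)→24120 …(+1); best=1800 via (D,nl_idx)
  {BC}: card=400; try (B,hash)→320, (C,merge)→560, (B,merge)→600, (C,hash)→760, (B,nl_idx)→760, (C,nl)→1220 …(+1); best=320 via (B,hash)
  {ABC}: card=16000; try (C,hash)→2120, (A,hash)→3920, (A,merge)→6120, (C,merge)→9820, (C,nl)→48600, (A,nl)→80320; best=2120 via (C,hash)
  {ABD}: card=800; try (B,hash)→2200, (D,hash)→3080, (B,nl_idx)→3600, (B,merge)→3720, (B,nl)→5800, (D,nl_idx)→7000 …(+2); best=2200 via (B,hash)
  {ABCD}: card=16000; try (C,hash)→3720, (C,merge)→11420, (D,hash)→19800, (C,nl)→50200, (D,nl_idx)→130120, (D,merge)→243080 …(+1); best=3720 via (C,hash)

3720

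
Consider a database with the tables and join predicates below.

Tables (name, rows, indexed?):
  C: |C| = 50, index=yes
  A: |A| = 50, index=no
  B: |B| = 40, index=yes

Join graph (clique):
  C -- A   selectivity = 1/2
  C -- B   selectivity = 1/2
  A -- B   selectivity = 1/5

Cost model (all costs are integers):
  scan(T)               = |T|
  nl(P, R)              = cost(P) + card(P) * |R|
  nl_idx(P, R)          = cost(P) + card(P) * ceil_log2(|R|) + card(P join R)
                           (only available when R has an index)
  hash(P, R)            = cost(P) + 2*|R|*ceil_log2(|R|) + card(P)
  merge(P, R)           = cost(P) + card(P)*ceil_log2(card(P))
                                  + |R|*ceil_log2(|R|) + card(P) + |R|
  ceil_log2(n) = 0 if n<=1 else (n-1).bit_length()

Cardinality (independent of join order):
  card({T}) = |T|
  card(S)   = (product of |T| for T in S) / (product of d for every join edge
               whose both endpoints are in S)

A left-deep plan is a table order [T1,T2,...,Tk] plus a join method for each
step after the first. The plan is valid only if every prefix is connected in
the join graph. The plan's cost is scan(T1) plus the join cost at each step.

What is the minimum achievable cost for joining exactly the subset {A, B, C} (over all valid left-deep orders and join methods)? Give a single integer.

1580

Selinger DP over subsets of {A,B,C}:
  {C}: scan cost=50, card=50
  {A}: scan cost=50, card=50
  {B}: scan cost=40, card=40
  {AC}: card=1250; try (C,hash)→700, (A,hash)→700, (C,merge)→750, (A,merge)→750, (C,nl_idx)→1600, (C,nl)→2550 …(+1); best=700 via (C,hash)
  {BC}: card=1000; try (B,hash)→580, (C,merge)→670, (C,hash)→680, (B,merge)→680, (C,nl_idx)→1280, (B,nl_idx)→1350 …(+2); best=580 via (B,hash)
  {AB}: card=400; try (B,hash)→580, (A,merge)→670, (B,merge)→680, (A,hash)→680, (B,nl_idx)→750, (A,nl)→2040 …(+1); best=580 via (B,hash)
  {ABC}: card=5000; try (C,hash)→1580, (A,hash)→2180, (B,hash)→2430, (C,merge)→4930, (C,nl_idx)→7980, (A,merge)→11930 …(+5); best=1580 via (C,hash)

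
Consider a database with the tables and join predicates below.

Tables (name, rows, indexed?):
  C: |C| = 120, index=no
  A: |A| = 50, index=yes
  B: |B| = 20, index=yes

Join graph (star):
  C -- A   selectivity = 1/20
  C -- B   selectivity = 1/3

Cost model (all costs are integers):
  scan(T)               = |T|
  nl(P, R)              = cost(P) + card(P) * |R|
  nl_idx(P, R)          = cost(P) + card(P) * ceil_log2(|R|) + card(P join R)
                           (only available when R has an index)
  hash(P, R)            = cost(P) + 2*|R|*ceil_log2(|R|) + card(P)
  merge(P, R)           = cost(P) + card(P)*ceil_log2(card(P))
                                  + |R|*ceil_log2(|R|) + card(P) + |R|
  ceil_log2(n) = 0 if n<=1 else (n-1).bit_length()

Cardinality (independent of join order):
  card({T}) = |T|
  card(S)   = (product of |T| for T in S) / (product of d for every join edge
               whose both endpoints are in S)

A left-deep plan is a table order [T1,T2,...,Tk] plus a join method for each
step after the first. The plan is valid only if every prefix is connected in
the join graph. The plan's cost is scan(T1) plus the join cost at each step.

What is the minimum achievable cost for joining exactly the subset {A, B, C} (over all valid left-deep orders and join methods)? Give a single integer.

Selinger DP over subsets of {A,B,C}:
  {C}: scan cost=120, card=120
  {A}: scan cost=50, card=50
  {B}: scan cost=20, card=20
  {AC}: card=300; try (A,hash)→840, (A,nl_idx)→1140, (C,merge)→1360, (A,merge)→1430, (C,hash)→1780, (C,nl)→6050 …(+1); best=840 via (A,hash)
  {BC}: card=800; try (B,hash)→440, (C,merge)→1100, (B,merge)→1200, (B,nl_idx)→1520, (C,hash)→1720, (C,nl)→2420 …(+1); best=440 via (B,hash)
  {ABC}: card=2000; try (B,hash)→1340, (A,hash)→1840, (B,merge)→3960, (B,nl_idx)→4340, (B,nl)→6840, (A,nl_idx)→7240 …(+2); best=1340 via (B,hash)

1340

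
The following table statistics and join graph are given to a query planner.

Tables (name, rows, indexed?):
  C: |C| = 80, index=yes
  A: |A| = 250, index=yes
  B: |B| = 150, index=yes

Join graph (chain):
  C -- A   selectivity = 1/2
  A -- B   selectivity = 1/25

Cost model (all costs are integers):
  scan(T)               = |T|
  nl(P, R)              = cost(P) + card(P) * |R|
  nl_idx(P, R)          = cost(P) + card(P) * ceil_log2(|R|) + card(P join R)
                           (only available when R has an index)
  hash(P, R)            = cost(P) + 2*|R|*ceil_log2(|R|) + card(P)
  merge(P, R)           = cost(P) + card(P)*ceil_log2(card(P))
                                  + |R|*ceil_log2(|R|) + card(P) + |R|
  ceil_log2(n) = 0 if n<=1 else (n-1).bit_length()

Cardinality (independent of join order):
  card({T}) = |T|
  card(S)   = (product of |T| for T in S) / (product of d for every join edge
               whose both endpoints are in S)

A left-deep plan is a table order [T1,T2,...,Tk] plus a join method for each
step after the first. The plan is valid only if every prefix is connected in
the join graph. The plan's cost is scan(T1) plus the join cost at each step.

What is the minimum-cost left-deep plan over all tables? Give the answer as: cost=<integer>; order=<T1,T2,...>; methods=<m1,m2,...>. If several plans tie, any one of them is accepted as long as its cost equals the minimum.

cost=5470; order=B,A,C; methods=nl_idx,hash

Selinger DP (subsets sized 1..n):
  {C}: scan cost=80, card=80
  {A}: scan cost=250, card=250
  {B}: scan cost=150, card=150
  {AC}: card=10000; try (C,hash)→1620, (A,merge)→2970, (C,merge)→3140, (A,hash)→4160, (A,nl_idx)→10720, (C,nl_idx)→12000 …(+2); best=1620 via (C,hash)
  {AB}: card=1500; try (A,nl_idx)→2850, (B,hash)→2900, (B,nl_idx)→3750, (A,merge)→3750, (B,merge)→3850, (A,hash)→4300 …(+2); best=2850 via (A,nl_idx)
  {ABC}: card=60000; try (C,hash)→5470, (B,hash)→14020, (C,merge)→21490, (C,nl_idx)→73350, (C,nl)→122850, (B,nl_idx)→141620 …(+2); best=5470 via (C,hash)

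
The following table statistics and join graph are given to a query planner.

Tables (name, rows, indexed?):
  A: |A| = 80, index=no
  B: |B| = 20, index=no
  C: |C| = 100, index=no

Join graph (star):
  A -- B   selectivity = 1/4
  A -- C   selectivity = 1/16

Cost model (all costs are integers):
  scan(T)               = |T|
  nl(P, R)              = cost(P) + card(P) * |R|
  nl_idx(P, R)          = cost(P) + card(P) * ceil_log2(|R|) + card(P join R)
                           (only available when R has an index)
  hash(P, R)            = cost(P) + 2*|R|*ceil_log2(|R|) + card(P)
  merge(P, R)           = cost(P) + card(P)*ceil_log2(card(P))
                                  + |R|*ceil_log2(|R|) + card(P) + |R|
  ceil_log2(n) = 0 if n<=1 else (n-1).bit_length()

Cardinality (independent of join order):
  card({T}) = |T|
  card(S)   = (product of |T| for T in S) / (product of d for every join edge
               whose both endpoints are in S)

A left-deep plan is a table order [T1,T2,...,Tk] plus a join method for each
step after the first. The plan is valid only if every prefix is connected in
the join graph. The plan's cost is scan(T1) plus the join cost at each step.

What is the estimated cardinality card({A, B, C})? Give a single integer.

Tables in S: A(80), B(20), C(100)
Edges inside S: A-B(d=4), A-C(d=16)
numerator = 80 * 20 * 100 = 160000
denominator = 4 * 16 = 64
card(S) = 160000 / 64 = 2500

2500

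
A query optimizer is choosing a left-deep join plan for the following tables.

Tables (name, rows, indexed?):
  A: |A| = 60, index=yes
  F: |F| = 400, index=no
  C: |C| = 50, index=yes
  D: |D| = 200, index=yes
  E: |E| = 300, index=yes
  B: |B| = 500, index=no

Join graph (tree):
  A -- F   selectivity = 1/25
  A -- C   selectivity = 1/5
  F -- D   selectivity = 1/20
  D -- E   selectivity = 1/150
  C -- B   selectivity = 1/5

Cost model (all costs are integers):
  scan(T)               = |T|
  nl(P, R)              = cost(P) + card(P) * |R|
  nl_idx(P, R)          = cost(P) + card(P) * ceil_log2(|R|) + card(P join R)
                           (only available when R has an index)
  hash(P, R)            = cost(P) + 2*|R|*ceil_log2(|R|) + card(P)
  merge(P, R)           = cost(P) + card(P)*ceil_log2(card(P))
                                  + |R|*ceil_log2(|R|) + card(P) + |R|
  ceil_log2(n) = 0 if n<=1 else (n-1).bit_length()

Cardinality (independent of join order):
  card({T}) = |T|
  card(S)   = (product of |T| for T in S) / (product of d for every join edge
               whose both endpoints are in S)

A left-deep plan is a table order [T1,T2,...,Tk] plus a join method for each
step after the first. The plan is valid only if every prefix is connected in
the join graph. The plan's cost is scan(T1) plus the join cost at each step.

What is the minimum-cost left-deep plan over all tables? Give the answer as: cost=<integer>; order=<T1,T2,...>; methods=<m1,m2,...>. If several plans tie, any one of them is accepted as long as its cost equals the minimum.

Selinger DP (subsets sized 1..n):
  {A}: scan cost=60, card=60
  {F}: scan cost=400, card=400
  {C}: scan cost=50, card=50
  {D}: scan cost=200, card=200
  {E}: scan cost=300, card=300
  {B}: scan cost=500, card=500
  {AF}: card=960; try (A,hash)→1520, (A,nl_idx)→3760, (F,merge)→4480, (A,merge)→4820, (F,hash)→7320, (F,nl)→24060 …(+1); best=1520 via (A,hash)
  {AC}: card=600; try (C,hash)→720, (A,hash)→820, (A,merge)→820, (C,merge)→830, (A,nl_idx)→950, (C,nl_idx)→1020 …(+2); best=720 via (C,hash)
  {DF}: card=4000; try (D,hash)→4000, (F,merge)→6000, (D,merge)→6200, (F,hash)→7600, (D,nl_idx)→7600, (F,nl)→80200 …(+1); best=4000 via (D,hash)
  {BC}: card=5000; try (C,hash)→1600, (B,merge)→5400, (C,merge)→5850, (C,nl_idx)→8500, (B,hash)→9100, (B,nl)→25050 …(+1); best=1600 via (C,hash)
  {DE}: card=400; try (E,nl_idx)→2400, (D,nl_idx)→3100, (D,hash)→3800, (E,merge)→5000, (D,merge)→5100, (E,hash)→5800 …(+2); best=2400 via (E,nl_idx)
  {ACF}: card=9600; try (C,hash)→3080, (F,hash)→8520, (F,merge)→11320, (C,merge)→12430, (C,nl_idx)→16880, (C,nl)→49520 …(+1); best=3080 via (C,hash)
  {ADF}: card=9600; try (D,hash)→5680, (A,hash)→8720, (D,merge)→13880, (D,nl_idx)→18800, (A,nl_idx)→37600, (A,merge)→56420 …(+2); best=5680 via (D,hash)
  {ABC}: card=60000; try (A,hash)→7320, (B,hash)→10320, (B,merge)→12320, (A,merge)→72020, (A,nl_idx)→91600, (B,nl)→300720 …(+1); best=7320 via (A,hash)
  {DEF}: card=8000; try (F,hash)→10000, (F,merge)→10400, (E,hash)→13400, (E,nl_idx)→48000, (E,merge)→59000, (F,nl)→162400 …(+1); best=10000 via (F,hash)
  {ACDF}: card=96000; try (D,hash)→15880, (C,hash)→15880, (D,merge)→148880, (C,merge)→150030, (C,nl_idx)→159280, (D,nl_idx)→175880 …(+2); best=15880 via (D,hash)
  {ABCF}: card=960000; try (B,hash)→21680, (F,hash)→74520, (B,merge)→152080, (F,merge)→1031320, (B,nl)→4803080, (F,nl)→24007320; best=21680 via (B,hash)
  {ADEF}: card=19200; try (A,hash)→18720, (E,hash)→20680, (A,nl_idx)→77200, (E,nl_idx)→111280, (A,merge)→122420, (E,merge)→152680 …(+2); best=18720 via (A,hash)
  {ACDEF}: card=192000; try (C,hash)→38520, (E,hash)→117280, (C,nl_idx)→325920, (C,merge)→326270, (C,nl)→978720, (E,nl_idx)→1071880 …(+2); best=38520 via (C,hash)
  {ABCDF}: card=9600000; try (B,hash)→120880, (D,hash)→984880, (B,merge)→1748880, (D,nl_idx)→17301680, (D,merge)→20183480, (B,nl)→48015880 …(+1); best=120880 via (B,hash)
  {ABCDEF}: card=19200000; try (B,hash)→239520, (B,merge)→3691520, (E,hash)→9726280, (B,nl)→96038520, (E,nl_idx)→105720880, (E,merge)→240123880 …(+1); best=239520 via (B,hash)

cost=239520; order=D,E,F,A,C,B; methods=nl_idx,hash,hash,hash,hash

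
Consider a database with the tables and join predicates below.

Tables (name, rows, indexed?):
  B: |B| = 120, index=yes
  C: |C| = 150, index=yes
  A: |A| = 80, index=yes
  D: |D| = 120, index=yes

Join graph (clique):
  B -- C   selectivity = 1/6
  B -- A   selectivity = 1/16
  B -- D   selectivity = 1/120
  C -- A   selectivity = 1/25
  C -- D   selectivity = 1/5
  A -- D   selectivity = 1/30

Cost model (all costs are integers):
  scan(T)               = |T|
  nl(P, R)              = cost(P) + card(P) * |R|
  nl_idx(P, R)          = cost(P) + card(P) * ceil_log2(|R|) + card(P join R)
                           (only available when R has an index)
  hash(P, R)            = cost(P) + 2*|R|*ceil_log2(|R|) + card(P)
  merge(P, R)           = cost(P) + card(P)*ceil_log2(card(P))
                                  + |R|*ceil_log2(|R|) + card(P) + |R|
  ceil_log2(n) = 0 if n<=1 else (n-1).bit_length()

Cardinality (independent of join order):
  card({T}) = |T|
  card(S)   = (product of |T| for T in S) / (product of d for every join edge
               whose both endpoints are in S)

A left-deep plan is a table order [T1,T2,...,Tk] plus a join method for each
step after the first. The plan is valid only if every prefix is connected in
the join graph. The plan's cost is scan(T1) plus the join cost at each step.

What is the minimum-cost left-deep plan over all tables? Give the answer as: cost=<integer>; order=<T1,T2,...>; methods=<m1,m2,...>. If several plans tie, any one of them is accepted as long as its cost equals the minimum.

Selinger DP (subsets sized 1..n):
  {B}: scan cost=120, card=120
  {C}: scan cost=150, card=150
  {A}: scan cost=80, card=80
  {D}: scan cost=120, card=120
  {BC}: card=3000; try (B,hash)→1980, (C,merge)→2430, (B,merge)→2460, (C,hash)→2640, (C,nl_idx)→4080, (B,nl_idx)→4200 …(+2); best=1980 via (B,hash)
  {AB}: card=600; try (B,nl_idx)→1240, (A,hash)→1360, (A,nl_idx)→1560, (B,merge)→1680, (A,merge)→1720, (B,hash)→1840 …(+2); best=1240 via (B,nl_idx)
  {BD}: card=120; try (D,nl_idx)→1080, (B,nl_idx)→1080, (D,hash)→1920, (B,hash)→1920, (D,merge)→2040, (B,merge)→2040 …(+2); best=1080 via (D,nl_idx)
  {AC}: card=480; try (C,nl_idx)→1200, (A,hash)→1420, (A,nl_idx)→1680, (C,merge)→2070, (A,merge)→2140, (C,hash)→2560 …(+2); best=1200 via (C,nl_idx)
  {CD}: card=3600; try (D,hash)→1980, (C,merge)→2430, (D,merge)→2460, (C,hash)→2640, (C,nl_idx)→4680, (D,nl_idx)→4800 …(+2); best=1980 via (D,hash)
  {AD}: card=320; try (D,nl_idx)→960, (A,nl_idx)→1280, (A,hash)→1360, (D,merge)→1680, (A,merge)→1720, (D,hash)→1840 …(+2); best=960 via (D,nl_idx)
  {ABC}: card=600; try (B,hash)→3360, (C,hash)→4240, (B,nl_idx)→5160, (A,hash)→6100, (C,nl_idx)→6640, (B,merge)→6960 …(+6); best=3360 via (B,hash)
  {BCD}: card=600; try (C,nl_idx)→2640, (C,merge)→3390, (C,hash)→3600, (D,hash)→6660, (B,hash)→7260, (C,nl)→19080 …(+6); best=2640 via (C,nl_idx)
  {ABD}: card=20; try (A,nl_idx)→1940, (A,hash)→2320, (A,merge)→2680, (B,hash)→2960, (B,nl_idx)→3220, (D,hash)→3520 …(+6); best=1940 via (A,nl_idx)
  {ACD}: card=384; try (D,hash)→3360, (C,hash)→3680, (C,nl_idx)→3904, (D,nl_idx)→4944, (C,merge)→5510, (A,hash)→6700 …(+6); best=3360 via (D,hash)
  {ABCD}: card=4; try (C,nl_idx)→2104, (C,merge)→3410, (C,hash)→4360, (A,hash)→4360, (C,nl)→4940, (B,hash)→5424 …(+10); best=2104 via (C,nl_idx)

cost=2104; order=B,D,A,C; methods=nl_idx,nl_idx,nl_idx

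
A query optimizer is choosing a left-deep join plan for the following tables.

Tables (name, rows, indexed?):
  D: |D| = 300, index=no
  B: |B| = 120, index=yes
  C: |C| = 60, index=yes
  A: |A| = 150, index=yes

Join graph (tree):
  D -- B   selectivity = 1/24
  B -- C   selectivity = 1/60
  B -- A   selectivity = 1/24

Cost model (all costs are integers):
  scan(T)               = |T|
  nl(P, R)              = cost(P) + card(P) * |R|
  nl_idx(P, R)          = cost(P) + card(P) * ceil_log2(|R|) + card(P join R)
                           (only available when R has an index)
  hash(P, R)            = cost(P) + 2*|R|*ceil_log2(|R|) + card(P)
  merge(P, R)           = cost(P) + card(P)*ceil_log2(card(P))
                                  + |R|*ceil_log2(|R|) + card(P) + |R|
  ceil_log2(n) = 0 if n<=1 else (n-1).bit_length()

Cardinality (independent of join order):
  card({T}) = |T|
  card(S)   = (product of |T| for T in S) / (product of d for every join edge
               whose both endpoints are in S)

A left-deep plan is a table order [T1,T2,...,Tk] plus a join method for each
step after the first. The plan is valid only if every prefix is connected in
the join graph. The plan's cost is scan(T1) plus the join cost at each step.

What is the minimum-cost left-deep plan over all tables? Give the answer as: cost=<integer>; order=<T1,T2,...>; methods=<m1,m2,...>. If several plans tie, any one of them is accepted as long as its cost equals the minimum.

cost=8400; order=D,B,C,A; methods=hash,hash,hash

Selinger DP (subsets sized 1..n):
  {D}: scan cost=300, card=300
  {B}: scan cost=120, card=120
  {C}: scan cost=60, card=60
  {A}: scan cost=150, card=150
  {BD}: card=1500; try (B,hash)→2280, (B,nl_idx)→3900, (D,merge)→4080, (B,merge)→4260, (D,hash)→5640, (D,nl)→36120 …(+1); best=2280 via (B,hash)
  {BC}: card=120; try (B,nl_idx)→600, (C,hash)→960, (C,nl_idx)→960, (B,merge)→1440, (C,merge)→1500, (B,hash)→1800 …(+2); best=600 via (B,nl_idx)
  {AB}: card=750; try (A,nl_idx)→1830, (B,nl_idx)→1950, (B,hash)→1980, (A,merge)→2430, (B,merge)→2460, (A,hash)→2640 …(+2); best=1830 via (A,nl_idx)
  {BCD}: card=1500; try (C,hash)→4500, (D,merge)→4560, (D,hash)→6120, (C,nl_idx)→12780, (C,merge)→20700, (D,nl)→36600 …(+1); best=4500 via (C,hash)
  {ABD}: card=9375; try (A,hash)→6180, (D,hash)→7980, (D,merge)→13080, (A,merge)→21630, (A,nl_idx)→23655, (D,nl)→226830 …(+1); best=6180 via (A,hash)
  {ABC}: card=750; try (A,nl_idx)→2310, (A,merge)→2910, (A,hash)→3120, (C,hash)→3300, (C,nl_idx)→7080, (C,merge)→10500 …(+2); best=2310 via (A,nl_idx)
  {ABCD}: card=9375; try (A,hash)→8400, (D,hash)→8460, (D,merge)→13560, (C,hash)→16275, (A,merge)→23850, (A,nl_idx)→25875 …(+5); best=8400 via (A,hash)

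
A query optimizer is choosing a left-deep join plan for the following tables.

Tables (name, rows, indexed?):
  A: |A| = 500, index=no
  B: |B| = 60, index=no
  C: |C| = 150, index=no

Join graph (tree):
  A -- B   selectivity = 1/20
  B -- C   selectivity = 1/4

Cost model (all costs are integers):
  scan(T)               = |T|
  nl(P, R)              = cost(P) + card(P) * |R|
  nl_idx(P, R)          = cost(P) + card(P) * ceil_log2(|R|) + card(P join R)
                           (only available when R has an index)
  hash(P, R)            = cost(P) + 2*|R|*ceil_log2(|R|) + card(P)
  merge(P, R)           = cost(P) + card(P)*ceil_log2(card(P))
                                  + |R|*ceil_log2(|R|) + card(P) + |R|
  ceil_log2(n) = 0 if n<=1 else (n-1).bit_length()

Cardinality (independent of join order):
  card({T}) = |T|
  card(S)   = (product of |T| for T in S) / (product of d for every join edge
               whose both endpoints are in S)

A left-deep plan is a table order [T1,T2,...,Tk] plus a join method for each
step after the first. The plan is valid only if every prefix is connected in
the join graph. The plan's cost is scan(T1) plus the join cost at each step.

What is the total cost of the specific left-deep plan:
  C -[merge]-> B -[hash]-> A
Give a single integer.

13170

step 1: scan C: cost=150, card=150
step 2: join B via merge
    card(P join B) = 150*60/(4) = 2250
    cost = 150 + 150*8 + 60*6 + 150 + 60 = 1920
step 3: join A via hash
    card(P join A) = 2250*500/(20) = 56250
    cost = 1920 + 2*500*9 + 2250 = 13170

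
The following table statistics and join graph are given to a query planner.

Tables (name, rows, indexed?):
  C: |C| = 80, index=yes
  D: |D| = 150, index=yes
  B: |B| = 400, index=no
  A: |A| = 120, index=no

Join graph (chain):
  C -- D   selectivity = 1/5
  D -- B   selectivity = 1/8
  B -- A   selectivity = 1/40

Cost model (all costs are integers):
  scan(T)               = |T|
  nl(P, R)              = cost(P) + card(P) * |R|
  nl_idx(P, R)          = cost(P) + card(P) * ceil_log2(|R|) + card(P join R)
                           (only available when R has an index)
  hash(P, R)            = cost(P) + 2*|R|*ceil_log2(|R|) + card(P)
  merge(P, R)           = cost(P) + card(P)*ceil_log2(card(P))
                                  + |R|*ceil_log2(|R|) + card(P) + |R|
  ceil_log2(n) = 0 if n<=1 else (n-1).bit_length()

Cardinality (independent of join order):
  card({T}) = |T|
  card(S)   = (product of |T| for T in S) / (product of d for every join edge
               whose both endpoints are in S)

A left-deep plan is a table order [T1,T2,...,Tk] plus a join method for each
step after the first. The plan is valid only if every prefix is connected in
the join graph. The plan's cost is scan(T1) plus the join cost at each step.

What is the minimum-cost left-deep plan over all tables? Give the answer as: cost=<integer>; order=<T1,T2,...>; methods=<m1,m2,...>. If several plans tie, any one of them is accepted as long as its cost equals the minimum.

Selinger DP (subsets sized 1..n):
  {C}: scan cost=80, card=80
  {D}: scan cost=150, card=150
  {B}: scan cost=400, card=400
  {A}: scan cost=120, card=120
  {CD}: card=2400; try (C,hash)→1420, (D,merge)→2070, (C,merge)→2140, (D,hash)→2560, (D,nl_idx)→3120, (C,nl_idx)→3600 …(+2); best=1420 via (C,hash)
  {BD}: card=7500; try (D,hash)→3200, (B,merge)→5500, (D,merge)→5750, (B,hash)→7500, (D,nl_idx)→11100, (B,nl)→60150 …(+1); best=3200 via (D,hash)
  {AB}: card=1200; try (A,hash)→2480, (B,merge)→5080, (A,merge)→5360, (B,hash)→7440, (B,nl)→48120, (A,nl)→48400; best=2480 via (A,hash)
  {BCD}: card=120000; try (B,hash)→11020, (C,hash)→11820, (B,merge)→36620, (C,merge)→108840, (C,nl_idx)→175700, (C,nl)→603200 …(+1); best=11020 via (B,hash)
  {ABD}: card=22500; try (D,hash)→6080, (A,hash)→12380, (D,merge)→18230, (D,nl_idx)→34580, (A,merge)→109160, (D,nl)→182480 …(+1); best=6080 via (D,hash)
  {ABCD}: card=360000; try (C,hash)→29700, (A,hash)→132700, (C,merge)→366720, (C,nl_idx)→523580, (C,nl)→1806080, (A,merge)→2171980 …(+1); best=29700 via (C,hash)

cost=29700; order=B,A,D,C; methods=hash,hash,hash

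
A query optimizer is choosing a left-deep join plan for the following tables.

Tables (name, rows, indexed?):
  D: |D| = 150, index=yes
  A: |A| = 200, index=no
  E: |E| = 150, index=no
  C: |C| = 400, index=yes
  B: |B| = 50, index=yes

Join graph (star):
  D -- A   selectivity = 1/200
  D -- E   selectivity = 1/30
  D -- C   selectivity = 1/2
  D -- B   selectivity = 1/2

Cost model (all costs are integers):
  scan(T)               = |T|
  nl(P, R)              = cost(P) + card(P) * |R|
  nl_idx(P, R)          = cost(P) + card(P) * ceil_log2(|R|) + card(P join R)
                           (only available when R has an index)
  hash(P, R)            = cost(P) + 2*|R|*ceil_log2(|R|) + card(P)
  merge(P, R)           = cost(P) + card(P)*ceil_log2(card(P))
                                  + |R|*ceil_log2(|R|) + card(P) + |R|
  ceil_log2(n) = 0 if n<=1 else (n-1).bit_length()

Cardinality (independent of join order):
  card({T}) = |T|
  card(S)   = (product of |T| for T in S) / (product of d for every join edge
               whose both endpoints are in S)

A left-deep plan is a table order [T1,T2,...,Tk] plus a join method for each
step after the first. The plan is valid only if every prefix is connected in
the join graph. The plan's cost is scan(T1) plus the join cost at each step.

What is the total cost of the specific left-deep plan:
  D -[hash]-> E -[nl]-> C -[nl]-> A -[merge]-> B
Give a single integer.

step 1: scan D: cost=150, card=150
step 2: join E via hash
    card(P join E) = 150*150/(30) = 750
    cost = 150 + 2*150*8 + 150 = 2700
step 3: join C via nl
    card(P join C) = 750*400/(2) = 150000
    cost = 2700 + 750*400 = 302700
step 4: join A via nl
    card(P join A) = 150000*200/(200) = 150000
    cost = 302700 + 150000*200 = 30302700
step 5: join B via merge
    card(P join B) = 150000*50/(2) = 3750000
    cost = 30302700 + 150000*18 + 50*6 + 150000 + 50 = 33153050

33153050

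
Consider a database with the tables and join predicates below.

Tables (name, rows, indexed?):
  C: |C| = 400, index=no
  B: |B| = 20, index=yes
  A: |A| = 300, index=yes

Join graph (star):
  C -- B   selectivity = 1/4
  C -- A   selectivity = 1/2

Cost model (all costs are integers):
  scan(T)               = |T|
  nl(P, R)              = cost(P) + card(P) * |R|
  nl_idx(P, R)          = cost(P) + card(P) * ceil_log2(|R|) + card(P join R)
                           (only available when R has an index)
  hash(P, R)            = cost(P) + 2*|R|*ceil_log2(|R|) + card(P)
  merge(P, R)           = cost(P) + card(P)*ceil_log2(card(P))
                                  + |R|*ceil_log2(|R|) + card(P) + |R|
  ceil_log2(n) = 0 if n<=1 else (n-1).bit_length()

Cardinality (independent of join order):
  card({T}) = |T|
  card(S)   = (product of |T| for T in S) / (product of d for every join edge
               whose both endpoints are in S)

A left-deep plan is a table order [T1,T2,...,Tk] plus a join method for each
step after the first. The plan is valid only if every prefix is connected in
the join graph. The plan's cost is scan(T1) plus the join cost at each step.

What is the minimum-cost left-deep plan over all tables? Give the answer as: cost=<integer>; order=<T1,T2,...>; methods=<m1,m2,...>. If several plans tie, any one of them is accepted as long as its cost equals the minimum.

cost=8400; order=C,B,A; methods=hash,hash

Selinger DP (subsets sized 1..n):
  {C}: scan cost=400, card=400
  {B}: scan cost=20, card=20
  {A}: scan cost=300, card=300
  {BC}: card=2000; try (B,hash)→1000, (C,merge)→4140, (B,nl_idx)→4400, (B,merge)→4520, (C,hash)→7240, (C,nl)→8020 …(+1); best=1000 via (B,hash)
  {AC}: card=60000; try (A,hash)→6200, (C,merge)→7300, (A,merge)→7400, (C,hash)→7800, (A,nl_idx)→64000, (C,nl)→120300 …(+1); best=6200 via (A,hash)
  {ABC}: card=300000; try (A,hash)→8400, (A,merge)→28000, (B,hash)→66400, (A,nl_idx)→319000, (A,nl)→601000, (B,nl_idx)→606200 …(+2); best=8400 via (A,hash)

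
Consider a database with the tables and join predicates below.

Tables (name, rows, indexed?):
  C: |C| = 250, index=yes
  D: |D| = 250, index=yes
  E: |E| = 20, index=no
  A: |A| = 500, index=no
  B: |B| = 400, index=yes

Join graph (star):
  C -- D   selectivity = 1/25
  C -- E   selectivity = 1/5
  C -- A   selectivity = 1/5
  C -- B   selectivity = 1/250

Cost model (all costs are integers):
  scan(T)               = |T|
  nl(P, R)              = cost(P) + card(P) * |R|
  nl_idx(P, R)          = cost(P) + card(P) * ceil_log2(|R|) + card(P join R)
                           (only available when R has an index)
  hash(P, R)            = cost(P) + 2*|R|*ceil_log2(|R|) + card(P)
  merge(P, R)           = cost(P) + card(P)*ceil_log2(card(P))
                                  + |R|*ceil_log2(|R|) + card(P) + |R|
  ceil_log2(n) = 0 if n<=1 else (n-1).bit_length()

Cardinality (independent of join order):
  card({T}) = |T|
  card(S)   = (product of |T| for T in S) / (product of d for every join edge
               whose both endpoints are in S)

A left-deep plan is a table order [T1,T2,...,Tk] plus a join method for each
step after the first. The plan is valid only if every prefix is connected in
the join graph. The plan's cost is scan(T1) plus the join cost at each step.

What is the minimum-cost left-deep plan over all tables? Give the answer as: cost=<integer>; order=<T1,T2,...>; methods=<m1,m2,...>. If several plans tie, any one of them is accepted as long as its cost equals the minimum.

cost=34100; order=C,B,E,D,A; methods=nl_idx,hash,hash,hash

Selinger DP (subsets sized 1..n):
  {C}: scan cost=250, card=250
  {D}: scan cost=250, card=250
  {E}: scan cost=20, card=20
  {A}: scan cost=500, card=500
  {B}: scan cost=400, card=400
  {CD}: card=2500; try (D,hash)→4500, (C,hash)→4500, (D,merge)→4750, (D,nl_idx)→4750, (C,merge)→4750, (C,nl_idx)→4750 …(+2); best=4500 via (D,hash)
  {CE}: card=1000; try (E,hash)→700, (C,nl_idx)→1180, (C,merge)→2390, (E,merge)→2620, (C,hash)→4040, (C,nl)→5020 …(+1); best=700 via (E,hash)
  {AC}: card=25000; try (C,hash)→5000, (A,merge)→7500, (C,merge)→7750, (A,hash)→9500, (C,nl_idx)→29500, (A,nl)→125250 …(+1); best=5000 via (C,hash)
  {BC}: card=400; try (B,nl_idx)→2900, (C,nl_idx)→4000, (C,hash)→4800, (B,merge)→6500, (C,merge)→6650, (B,hash)→7700 …(+2); best=2900 via (B,nl_idx)
  {CDE}: card=10000; try (D,hash)→5700, (E,hash)→7200, (D,merge)→13950, (D,nl_idx)→18700, (E,merge)→37120, (E,nl)→54500 …(+1); best=5700 via (D,hash)
  {ACD}: card=250000; try (A,hash)→16000, (D,hash)→34000, (A,merge)→42000, (D,merge)→407250, (D,nl_idx)→455000, (A,nl)→1254500 …(+1); best=16000 via (A,hash)
  {BCD}: card=4000; try (D,hash)→7300, (D,merge)→9150, (D,nl_idx)→10100, (B,hash)→14200, (B,nl_idx)→31000, (B,merge)→41000 …(+2); best=7300 via (D,hash)
  {ACE}: card=100000; try (A,hash)→10700, (A,merge)→16700, (E,hash)→30200, (E,merge)→405120, (A,nl)→500700, (E,nl)→505000; best=10700 via (A,hash)
  {BCE}: card=1600; try (E,hash)→3500, (E,merge)→7020, (B,hash)→8900, (E,nl)→10900, (B,nl_idx)→11300, (B,merge)→15700 …(+1); best=3500 via (E,hash)
  {ABC}: card=40000; try (A,merge)→11900, (A,hash)→12300, (B,hash)→37200, (A,nl)→202900, (B,nl_idx)→270000, (B,merge)→409000 …(+1); best=11900 via (A,merge)
  {ACDE}: card=1000000; try (A,hash)→24700, (D,hash)→114700, (A,merge)→160700, (E,hash)→266200, (D,nl_idx)→1810700, (D,merge)→1812950 …(+4); best=24700 via (A,hash)
  {BCDE}: card=16000; try (D,hash)→9100, (E,hash)→11500, (B,hash)→22900, (D,merge)→24950, (D,nl_idx)→32300, (E,merge)→59420 …(+5); best=9100 via (D,hash)
  {ABCD}: card=400000; try (A,hash)→20300, (D,hash)→55900, (A,merge)→64300, (B,hash)→273200, (D,merge)→694150, (D,nl_idx)→731900 …(+5); best=20300 via (A,hash)
  {ABCE}: card=160000; try (A,hash)→14100, (A,merge)→27700, (E,hash)→52100, (B,hash)→117900, (E,merge)→692020, (A,nl)→803500 …(+4); best=14100 via (A,hash)
  {ABCDE}: card=1600000; try (A,hash)→34100, (D,hash)→178100, (A,merge)→254100, (E,hash)→420500, (B,hash)→1031900, (D,nl_idx)→2894100 …(+8); best=34100 via (A,hash)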